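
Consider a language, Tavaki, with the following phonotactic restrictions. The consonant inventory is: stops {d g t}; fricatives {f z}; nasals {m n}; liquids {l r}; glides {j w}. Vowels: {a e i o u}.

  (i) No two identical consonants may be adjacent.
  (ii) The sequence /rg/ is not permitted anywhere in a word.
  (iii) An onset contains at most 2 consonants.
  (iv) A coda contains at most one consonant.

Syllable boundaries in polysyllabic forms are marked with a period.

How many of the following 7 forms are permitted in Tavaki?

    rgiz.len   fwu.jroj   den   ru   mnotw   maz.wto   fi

rgiz.len — violates constraint (ii): contains banned sequence /rg/ → not permitted
fwu.jroj — σ1 onset /fw/ (2C), coda /∅/ ok; σ2 onset /jr/ (2C), coda /j/ ok → permitted
den — σ1 onset /d/, coda /n/ ok → permitted
ru — σ1 onset /r/, coda /∅/ ok → permitted
mnotw — violates constraint (iv): syllable 1 coda /tw/ has 2 consonants (> 1) → not permitted
maz.wto — σ1 onset /m/, coda /z/ ok; σ2 onset /wt/ (2C), coda /∅/ ok → permitted
fi — σ1 onset /f/, coda /∅/ ok → permitted
Permitted: fwu.jroj, den, ru, maz.wto, fi → 5.

5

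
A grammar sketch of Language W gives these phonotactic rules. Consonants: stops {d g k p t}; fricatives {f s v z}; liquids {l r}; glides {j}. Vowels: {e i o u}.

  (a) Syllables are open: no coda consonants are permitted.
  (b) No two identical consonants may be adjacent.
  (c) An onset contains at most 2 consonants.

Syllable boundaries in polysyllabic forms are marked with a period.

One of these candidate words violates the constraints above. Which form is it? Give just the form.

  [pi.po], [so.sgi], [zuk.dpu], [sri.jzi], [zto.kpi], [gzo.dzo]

[pi.po] — σ1 onset /p/, coda /∅/ ok; σ2 onset /p/, coda /∅/ ok → permitted
[so.sgi] — σ1 onset /s/, coda /∅/ ok; σ2 onset /sg/ (2C), coda /∅/ ok → permitted
[zuk.dpu] — violates constraint (a): syllable 1 coda /k/ has 1 consonant (> 0) → not permitted
[sri.jzi] — σ1 onset /sr/ (2C), coda /∅/ ok; σ2 onset /jz/ (2C), coda /∅/ ok → permitted
[zto.kpi] — σ1 onset /zt/ (2C), coda /∅/ ok; σ2 onset /kp/ (2C), coda /∅/ ok → permitted
[gzo.dzo] — σ1 onset /gz/ (2C), coda /∅/ ok; σ2 onset /dz/ (2C), coda /∅/ ok → permitted

[zuk.dpu]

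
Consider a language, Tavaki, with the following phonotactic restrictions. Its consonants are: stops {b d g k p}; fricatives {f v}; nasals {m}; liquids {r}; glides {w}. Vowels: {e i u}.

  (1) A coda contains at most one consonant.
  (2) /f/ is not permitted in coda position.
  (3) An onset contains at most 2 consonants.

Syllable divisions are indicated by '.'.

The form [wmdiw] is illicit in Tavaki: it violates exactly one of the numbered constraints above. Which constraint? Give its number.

[wmdiw]: syllable 1 onset /wmd/ has 3 consonants (> 2).
This is a violation of constraint 3: "An onset contains at most 2 consonants."
The remaining constraints (1, 2) are satisfied.

3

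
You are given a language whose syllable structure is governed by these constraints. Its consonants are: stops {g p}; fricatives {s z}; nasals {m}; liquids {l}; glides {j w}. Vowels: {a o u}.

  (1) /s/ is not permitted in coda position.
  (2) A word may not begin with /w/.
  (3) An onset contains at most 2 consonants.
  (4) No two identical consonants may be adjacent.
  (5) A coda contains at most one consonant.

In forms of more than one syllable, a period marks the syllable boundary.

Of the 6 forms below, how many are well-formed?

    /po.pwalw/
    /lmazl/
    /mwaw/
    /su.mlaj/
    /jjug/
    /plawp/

2

/po.pwalw/ — violates constraint 5: syllable 2 coda /lw/ has 2 consonants (> 1) → ill-formed
/lmazl/ — violates constraint 5: syllable 1 coda /zl/ has 2 consonants (> 1) → ill-formed
/mwaw/ — σ1 onset /mw/ (2C), coda /w/ ok → well-formed
/su.mlaj/ — σ1 onset /s/, coda /∅/ ok; σ2 onset /ml/ (2C), coda /j/ ok → well-formed
/jjug/ — violates constraint 4: adjacent identical consonants /jj/ → ill-formed
/plawp/ — violates constraint 5: syllable 1 coda /wp/ has 2 consonants (> 1) → ill-formed
Well-formed: /mwaw/, /su.mlaj/ → 2.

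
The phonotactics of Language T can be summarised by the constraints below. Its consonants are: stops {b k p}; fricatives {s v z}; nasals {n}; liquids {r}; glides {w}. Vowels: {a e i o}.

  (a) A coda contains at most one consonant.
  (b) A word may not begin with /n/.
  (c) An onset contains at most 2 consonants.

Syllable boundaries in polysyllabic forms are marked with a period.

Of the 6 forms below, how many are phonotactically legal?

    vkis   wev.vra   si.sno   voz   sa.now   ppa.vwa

6

vkis — σ1 onset /vk/ (2C), coda /s/ ok → phonotactically legal
wev.vra — σ1 onset /w/, coda /v/ ok; σ2 onset /vr/ (2C), coda /∅/ ok → phonotactically legal
si.sno — σ1 onset /s/, coda /∅/ ok; σ2 onset /sn/ (2C), coda /∅/ ok → phonotactically legal
voz — σ1 onset /v/, coda /z/ ok → phonotactically legal
sa.now — σ1 onset /s/, coda /∅/ ok; σ2 onset /n/, coda /w/ ok → phonotactically legal
ppa.vwa — σ1 onset /pp/ (2C), coda /∅/ ok; σ2 onset /vw/ (2C), coda /∅/ ok → phonotactically legal
Phonotactically legal: vkis, wev.vra, si.sno, voz, sa.now, ppa.vwa → 6.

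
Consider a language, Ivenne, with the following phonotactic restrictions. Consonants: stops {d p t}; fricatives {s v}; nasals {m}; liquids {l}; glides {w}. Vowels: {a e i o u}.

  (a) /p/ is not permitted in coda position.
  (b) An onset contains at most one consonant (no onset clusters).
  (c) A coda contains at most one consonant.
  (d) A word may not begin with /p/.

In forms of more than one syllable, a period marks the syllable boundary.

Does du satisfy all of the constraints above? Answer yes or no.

du — σ1 onset /d/, coda /∅/ ok → licit

yes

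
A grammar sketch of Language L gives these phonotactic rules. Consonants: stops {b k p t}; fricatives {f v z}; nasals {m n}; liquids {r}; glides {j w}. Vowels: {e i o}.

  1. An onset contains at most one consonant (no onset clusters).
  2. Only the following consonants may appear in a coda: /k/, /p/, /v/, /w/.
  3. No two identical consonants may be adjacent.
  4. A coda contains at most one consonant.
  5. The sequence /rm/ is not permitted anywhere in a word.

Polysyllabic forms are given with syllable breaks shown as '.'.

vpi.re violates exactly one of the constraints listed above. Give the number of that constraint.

1

vpi.re: syllable 1 onset /vp/ has 2 consonants (> 1).
This is a violation of constraint 1: "An onset contains at most one consonant (no onset clusters)."
The remaining constraints (2, 3, 4, 5) are satisfied.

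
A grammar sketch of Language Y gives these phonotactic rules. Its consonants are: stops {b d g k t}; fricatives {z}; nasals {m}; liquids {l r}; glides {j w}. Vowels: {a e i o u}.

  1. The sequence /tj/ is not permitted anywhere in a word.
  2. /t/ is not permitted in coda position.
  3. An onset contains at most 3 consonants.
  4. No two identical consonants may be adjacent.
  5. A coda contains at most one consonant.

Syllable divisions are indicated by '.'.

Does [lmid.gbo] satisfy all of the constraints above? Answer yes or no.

yes

[lmid.gbo] — σ1 onset /lm/ (2C), coda /d/ ok; σ2 onset /gb/ (2C), coda /∅/ ok → permitted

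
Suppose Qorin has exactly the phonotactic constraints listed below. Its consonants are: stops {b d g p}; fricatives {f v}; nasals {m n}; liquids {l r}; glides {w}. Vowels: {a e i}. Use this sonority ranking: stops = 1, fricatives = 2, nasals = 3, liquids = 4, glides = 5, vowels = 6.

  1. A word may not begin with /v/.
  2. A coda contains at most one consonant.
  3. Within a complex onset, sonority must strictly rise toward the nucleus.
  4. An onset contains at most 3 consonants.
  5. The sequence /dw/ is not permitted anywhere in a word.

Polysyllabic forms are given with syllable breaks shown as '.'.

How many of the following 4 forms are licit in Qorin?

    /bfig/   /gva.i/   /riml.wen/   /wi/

/bfig/ — σ1 onset /bf/ (1→2 rises), coda /g/ ok → licit
/gva.i/ — σ1 onset /gv/ (1→2 rises), coda /∅/ ok; σ2 onset /∅/, coda /∅/ ok → licit
/riml.wen/ — violates constraint 2: syllable 1 coda /ml/ has 2 consonants (> 1) → illicit
/wi/ — σ1 onset /w/, coda /∅/ ok → licit
Licit: /bfig/, /gva.i/, /wi/ → 3.

3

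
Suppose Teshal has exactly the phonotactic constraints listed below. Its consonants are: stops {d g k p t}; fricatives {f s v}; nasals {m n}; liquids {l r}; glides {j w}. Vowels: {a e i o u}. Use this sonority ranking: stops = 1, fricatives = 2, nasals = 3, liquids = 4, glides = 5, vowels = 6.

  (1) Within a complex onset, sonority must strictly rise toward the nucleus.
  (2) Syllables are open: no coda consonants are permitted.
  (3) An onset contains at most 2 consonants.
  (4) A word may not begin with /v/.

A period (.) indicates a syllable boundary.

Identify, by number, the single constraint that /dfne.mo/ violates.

3

/dfne.mo/: syllable 1 onset /dfn/ has 3 consonants (> 2).
This is a violation of constraint 3: "An onset contains at most 2 consonants."
The remaining constraints (1, 2, 4) are satisfied.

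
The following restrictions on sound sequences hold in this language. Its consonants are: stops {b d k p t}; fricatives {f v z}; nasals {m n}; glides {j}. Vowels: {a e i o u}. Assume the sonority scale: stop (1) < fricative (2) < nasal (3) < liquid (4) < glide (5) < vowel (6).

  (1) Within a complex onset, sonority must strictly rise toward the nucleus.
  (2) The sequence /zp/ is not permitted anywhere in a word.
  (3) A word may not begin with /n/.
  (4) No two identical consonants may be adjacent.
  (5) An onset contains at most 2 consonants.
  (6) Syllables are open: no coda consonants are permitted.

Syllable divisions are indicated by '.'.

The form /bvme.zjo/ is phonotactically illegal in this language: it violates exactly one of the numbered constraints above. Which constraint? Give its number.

5

/bvme.zjo/: syllable 1 onset /bvm/ has 3 consonants (> 2).
This is a violation of constraint 5: "An onset contains at most 2 consonants."
The remaining constraints (1, 2, 3, 4, 6) are satisfied.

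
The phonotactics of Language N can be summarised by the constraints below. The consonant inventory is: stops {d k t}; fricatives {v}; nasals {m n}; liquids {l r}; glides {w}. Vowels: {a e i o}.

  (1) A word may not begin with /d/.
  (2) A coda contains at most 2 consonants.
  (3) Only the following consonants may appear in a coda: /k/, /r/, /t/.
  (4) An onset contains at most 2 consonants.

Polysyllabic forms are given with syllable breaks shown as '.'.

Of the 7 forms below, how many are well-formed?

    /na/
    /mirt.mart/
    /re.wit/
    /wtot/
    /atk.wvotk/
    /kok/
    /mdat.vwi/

/na/ — σ1 onset /n/, coda /∅/ ok → well-formed
/mirt.mart/ — σ1 onset /m/, coda /rt/ (2C) ok; σ2 onset /m/, coda /rt/ (2C) ok → well-formed
/re.wit/ — σ1 onset /r/, coda /∅/ ok; σ2 onset /w/, coda /t/ ok → well-formed
/wtot/ — σ1 onset /wt/ (2C), coda /t/ ok → well-formed
/atk.wvotk/ — σ1 onset /∅/, coda /tk/ (2C) ok; σ2 onset /wv/ (2C), coda /tk/ (2C) ok → well-formed
/kok/ — σ1 onset /k/, coda /k/ ok → well-formed
/mdat.vwi/ — σ1 onset /md/ (2C), coda /t/ ok; σ2 onset /vw/ (2C), coda /∅/ ok → well-formed
Well-formed: /na/, /mirt.mart/, /re.wit/, /wtot/, /atk.wvotk/, /kok/, /mdat.vwi/ → 7.

7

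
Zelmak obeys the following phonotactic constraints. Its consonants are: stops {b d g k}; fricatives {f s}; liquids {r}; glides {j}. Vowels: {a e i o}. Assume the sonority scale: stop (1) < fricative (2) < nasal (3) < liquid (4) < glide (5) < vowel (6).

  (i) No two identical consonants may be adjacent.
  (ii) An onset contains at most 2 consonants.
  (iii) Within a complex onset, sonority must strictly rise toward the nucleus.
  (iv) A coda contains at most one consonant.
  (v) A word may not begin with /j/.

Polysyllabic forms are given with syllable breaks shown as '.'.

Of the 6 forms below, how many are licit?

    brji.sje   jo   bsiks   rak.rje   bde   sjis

brji.sje — violates constraint (ii): syllable 1 onset /brj/ has 3 consonants (> 2) → illicit
jo — violates constraint (v): word begins with /j/ → illicit
bsiks — violates constraint (iv): syllable 1 coda /ks/ has 2 consonants (> 1) → illicit
rak.rje — σ1 onset /r/, coda /k/ ok; σ2 onset /rj/ (4→5 rises), coda /∅/ ok → licit
bde — violates constraint (iii): syllable 1 onset /bd/: /b/ (stop, 1) → /d/ (stop, 1) does not rise → illicit
sjis — σ1 onset /sj/ (2→5 rises), coda /s/ ok → licit
Licit: rak.rje, sjis → 2.

2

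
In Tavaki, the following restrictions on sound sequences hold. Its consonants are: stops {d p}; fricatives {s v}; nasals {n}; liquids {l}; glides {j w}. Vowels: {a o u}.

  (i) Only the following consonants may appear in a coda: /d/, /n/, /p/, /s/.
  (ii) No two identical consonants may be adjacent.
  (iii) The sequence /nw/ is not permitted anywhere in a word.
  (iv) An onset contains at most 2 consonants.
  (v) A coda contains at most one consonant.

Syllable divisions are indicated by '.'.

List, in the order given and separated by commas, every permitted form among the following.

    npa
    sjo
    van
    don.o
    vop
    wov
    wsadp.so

npa, sjo, van, don.o, vop

npa — σ1 onset /np/ (2C), coda /∅/ ok → permitted
sjo — σ1 onset /sj/ (2C), coda /∅/ ok → permitted
van — σ1 onset /v/, coda /n/ ok → permitted
don.o — σ1 onset /d/, coda /n/ ok; σ2 onset /∅/, coda /∅/ ok → permitted
vop — σ1 onset /v/, coda /p/ ok → permitted
wov — violates constraint (i): syllable 1 coda contains /v/, which is not a licensed coda consonant → not permitted
wsadp.so — violates constraint (v): syllable 1 coda /dp/ has 2 consonants (> 1) → not permitted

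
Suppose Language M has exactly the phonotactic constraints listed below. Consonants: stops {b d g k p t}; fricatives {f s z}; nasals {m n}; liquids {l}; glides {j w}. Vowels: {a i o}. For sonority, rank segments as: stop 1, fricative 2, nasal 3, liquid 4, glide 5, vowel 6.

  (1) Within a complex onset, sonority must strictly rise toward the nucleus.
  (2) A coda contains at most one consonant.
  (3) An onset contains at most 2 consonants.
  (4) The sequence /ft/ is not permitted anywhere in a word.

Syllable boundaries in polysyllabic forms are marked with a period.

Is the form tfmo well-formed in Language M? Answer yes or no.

tfmo — violates constraint 3: syllable 1 onset /tfm/ has 3 consonants (> 2) → ill-formed

no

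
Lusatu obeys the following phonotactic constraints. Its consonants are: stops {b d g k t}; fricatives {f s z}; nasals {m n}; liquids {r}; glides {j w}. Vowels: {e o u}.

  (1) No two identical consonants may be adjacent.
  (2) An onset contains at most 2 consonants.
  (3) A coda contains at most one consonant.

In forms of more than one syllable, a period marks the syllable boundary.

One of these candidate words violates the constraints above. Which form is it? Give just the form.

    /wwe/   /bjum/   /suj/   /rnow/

/wwe/

/wwe/ — violates constraint 1: adjacent identical consonants /ww/ → ill-formed
/bjum/ — σ1 onset /bj/ (2C), coda /m/ ok → well-formed
/suj/ — σ1 onset /s/, coda /j/ ok → well-formed
/rnow/ — σ1 onset /rn/ (2C), coda /w/ ok → well-formed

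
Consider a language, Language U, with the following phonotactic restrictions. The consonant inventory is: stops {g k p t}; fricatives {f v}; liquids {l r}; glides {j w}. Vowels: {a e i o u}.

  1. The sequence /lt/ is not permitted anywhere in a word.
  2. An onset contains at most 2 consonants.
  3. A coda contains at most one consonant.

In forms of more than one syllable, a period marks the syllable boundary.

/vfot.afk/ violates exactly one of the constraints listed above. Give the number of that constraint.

3

/vfot.afk/: syllable 2 coda /fk/ has 2 consonants (> 1).
This is a violation of constraint 3: "A coda contains at most one consonant."
The remaining constraints (1, 2) are satisfied.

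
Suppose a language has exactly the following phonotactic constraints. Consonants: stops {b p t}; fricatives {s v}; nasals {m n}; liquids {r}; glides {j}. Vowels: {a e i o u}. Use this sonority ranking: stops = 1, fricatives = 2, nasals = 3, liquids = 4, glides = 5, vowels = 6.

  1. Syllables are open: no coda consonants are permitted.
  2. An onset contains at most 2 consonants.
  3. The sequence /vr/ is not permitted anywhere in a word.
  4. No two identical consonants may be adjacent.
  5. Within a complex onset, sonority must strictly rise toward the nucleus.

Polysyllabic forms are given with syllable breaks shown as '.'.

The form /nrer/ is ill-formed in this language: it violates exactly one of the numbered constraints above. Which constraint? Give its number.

/nrer/: syllable 1 coda /r/ has 1 consonant (> 0).
This is a violation of constraint 1: "Syllables are open: no coda consonants are permitted."
The remaining constraints (2, 3, 4, 5) are satisfied.

1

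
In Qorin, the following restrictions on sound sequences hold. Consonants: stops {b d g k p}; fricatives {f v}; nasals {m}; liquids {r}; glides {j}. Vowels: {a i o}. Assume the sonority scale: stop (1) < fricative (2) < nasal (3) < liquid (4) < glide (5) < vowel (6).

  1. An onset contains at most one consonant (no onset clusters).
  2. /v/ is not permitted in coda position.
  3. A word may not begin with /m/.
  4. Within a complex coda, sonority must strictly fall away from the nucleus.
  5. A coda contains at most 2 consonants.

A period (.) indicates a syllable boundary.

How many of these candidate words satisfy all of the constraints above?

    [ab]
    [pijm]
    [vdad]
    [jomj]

2

[ab] — σ1 onset /∅/, coda /b/ ok → phonotactically legal
[pijm] — σ1 onset /p/, coda /jm/ (5→3 falls) ok → phonotactically legal
[vdad] — violates constraint 1: syllable 1 onset /vd/ has 2 consonants (> 1) → phonotactically illegal
[jomj] — violates constraint 4: syllable 1 coda /mj/: /m/ (nasal, 3) → /j/ (glide, 5) does not fall → phonotactically illegal
Phonotactically legal: [ab], [pijm] → 2.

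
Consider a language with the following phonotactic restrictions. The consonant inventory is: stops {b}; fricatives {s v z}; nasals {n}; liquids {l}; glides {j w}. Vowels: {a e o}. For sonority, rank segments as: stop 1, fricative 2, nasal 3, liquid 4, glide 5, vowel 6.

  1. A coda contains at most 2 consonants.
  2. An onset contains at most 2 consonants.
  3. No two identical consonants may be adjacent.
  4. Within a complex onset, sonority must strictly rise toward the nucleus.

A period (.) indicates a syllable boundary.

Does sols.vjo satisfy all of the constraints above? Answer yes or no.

yes

sols.vjo — σ1 onset /s/, coda /ls/ (2C) ok; σ2 onset /vj/ (2→5 rises), coda /∅/ ok → permitted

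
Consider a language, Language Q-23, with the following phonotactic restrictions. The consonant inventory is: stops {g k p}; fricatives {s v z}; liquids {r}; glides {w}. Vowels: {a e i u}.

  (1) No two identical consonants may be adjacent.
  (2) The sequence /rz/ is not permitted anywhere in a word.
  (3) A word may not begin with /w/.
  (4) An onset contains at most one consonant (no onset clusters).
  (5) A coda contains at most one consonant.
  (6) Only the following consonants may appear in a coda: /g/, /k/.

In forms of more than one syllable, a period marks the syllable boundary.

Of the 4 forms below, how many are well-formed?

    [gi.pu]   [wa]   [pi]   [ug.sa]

[gi.pu] — σ1 onset /g/, coda /∅/ ok; σ2 onset /p/, coda /∅/ ok → well-formed
[wa] — violates constraint 3: word begins with /w/ → ill-formed
[pi] — σ1 onset /p/, coda /∅/ ok → well-formed
[ug.sa] — σ1 onset /∅/, coda /g/ ok; σ2 onset /s/, coda /∅/ ok → well-formed
Well-formed: [gi.pu], [pi], [ug.sa] → 3.

3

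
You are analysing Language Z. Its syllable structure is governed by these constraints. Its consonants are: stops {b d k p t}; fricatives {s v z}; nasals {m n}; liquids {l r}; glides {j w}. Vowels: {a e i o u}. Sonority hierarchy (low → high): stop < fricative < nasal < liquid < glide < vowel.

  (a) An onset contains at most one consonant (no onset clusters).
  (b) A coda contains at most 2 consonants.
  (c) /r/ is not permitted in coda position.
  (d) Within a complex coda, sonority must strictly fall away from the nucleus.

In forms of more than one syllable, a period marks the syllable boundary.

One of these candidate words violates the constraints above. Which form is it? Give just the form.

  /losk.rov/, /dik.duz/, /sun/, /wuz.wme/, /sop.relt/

/losk.rov/ — σ1 onset /l/, coda /sk/ (2→1 falls) ok; σ2 onset /r/, coda /v/ ok → well-formed
/dik.duz/ — σ1 onset /d/, coda /k/ ok; σ2 onset /d/, coda /z/ ok → well-formed
/sun/ — σ1 onset /s/, coda /n/ ok → well-formed
/wuz.wme/ — violates constraint (a): syllable 2 onset /wm/ has 2 consonants (> 1) → ill-formed
/sop.relt/ — σ1 onset /s/, coda /p/ ok; σ2 onset /r/, coda /lt/ (4→1 falls) ok → well-formed

/wuz.wme/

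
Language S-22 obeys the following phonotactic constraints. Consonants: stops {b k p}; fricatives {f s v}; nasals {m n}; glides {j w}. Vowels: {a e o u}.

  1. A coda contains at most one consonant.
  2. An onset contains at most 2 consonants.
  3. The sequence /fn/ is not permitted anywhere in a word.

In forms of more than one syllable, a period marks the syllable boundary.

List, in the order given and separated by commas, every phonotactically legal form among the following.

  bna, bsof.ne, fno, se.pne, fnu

bna — σ1 onset /bn/ (2C), coda /∅/ ok → phonotactically legal
bsof.ne — violates constraint 3: contains banned sequence /fn/ → phonotactically illegal
fno — violates constraint 3: contains banned sequence /fn/ → phonotactically illegal
se.pne — σ1 onset /s/, coda /∅/ ok; σ2 onset /pn/ (2C), coda /∅/ ok → phonotactically legal
fnu — violates constraint 3: contains banned sequence /fn/ → phonotactically illegal

bna, se.pne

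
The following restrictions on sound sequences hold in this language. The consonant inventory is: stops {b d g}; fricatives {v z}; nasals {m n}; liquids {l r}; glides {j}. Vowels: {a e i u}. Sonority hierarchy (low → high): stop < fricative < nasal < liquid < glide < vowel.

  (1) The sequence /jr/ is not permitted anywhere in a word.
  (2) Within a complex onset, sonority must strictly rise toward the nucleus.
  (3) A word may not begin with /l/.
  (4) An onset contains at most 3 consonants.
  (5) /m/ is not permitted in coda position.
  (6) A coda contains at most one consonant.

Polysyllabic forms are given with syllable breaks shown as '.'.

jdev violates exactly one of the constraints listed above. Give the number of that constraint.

2

jdev: syllable 1 onset /jd/: /j/ (glide, 5) → /d/ (stop, 1) does not rise.
This is a violation of constraint 2: "Within a complex onset, sonority must strictly rise toward the nucleus."
The remaining constraints (1, 3, 4, 5, 6) are satisfied.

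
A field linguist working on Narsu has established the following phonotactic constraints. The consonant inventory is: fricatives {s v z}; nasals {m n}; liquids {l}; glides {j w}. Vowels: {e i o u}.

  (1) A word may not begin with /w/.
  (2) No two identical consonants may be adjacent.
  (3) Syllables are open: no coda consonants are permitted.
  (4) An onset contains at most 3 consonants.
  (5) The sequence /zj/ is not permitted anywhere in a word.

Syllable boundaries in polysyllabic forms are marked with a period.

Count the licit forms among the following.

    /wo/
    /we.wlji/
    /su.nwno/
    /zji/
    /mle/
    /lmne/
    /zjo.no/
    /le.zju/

3

/wo/ — violates constraint 1: word begins with /w/ → illicit
/we.wlji/ — violates constraint 1: word begins with /w/ → illicit
/su.nwno/ — σ1 onset /s/, coda /∅/ ok; σ2 onset /nwn/ (3C), coda /∅/ ok → licit
/zji/ — violates constraint 5: contains banned sequence /zj/ → illicit
/mle/ — σ1 onset /ml/ (2C), coda /∅/ ok → licit
/lmne/ — σ1 onset /lmn/ (3C), coda /∅/ ok → licit
/zjo.no/ — violates constraint 5: contains banned sequence /zj/ → illicit
/le.zju/ — violates constraint 5: contains banned sequence /zj/ → illicit
Licit: /su.nwno/, /mle/, /lmne/ → 3.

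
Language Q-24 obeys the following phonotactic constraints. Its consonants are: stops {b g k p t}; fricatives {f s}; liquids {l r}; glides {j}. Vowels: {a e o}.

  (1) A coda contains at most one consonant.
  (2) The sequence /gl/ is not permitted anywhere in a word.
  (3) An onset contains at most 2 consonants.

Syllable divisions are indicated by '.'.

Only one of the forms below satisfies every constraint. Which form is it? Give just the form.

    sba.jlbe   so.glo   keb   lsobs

keb

sba.jlbe — violates constraint 3: syllable 2 onset /jlb/ has 3 consonants (> 2) → not permitted
so.glo — violates constraint 2: contains banned sequence /gl/ → not permitted
keb — σ1 onset /k/, coda /b/ ok → permitted
lsobs — violates constraint 1: syllable 1 coda /bs/ has 2 consonants (> 1) → not permitted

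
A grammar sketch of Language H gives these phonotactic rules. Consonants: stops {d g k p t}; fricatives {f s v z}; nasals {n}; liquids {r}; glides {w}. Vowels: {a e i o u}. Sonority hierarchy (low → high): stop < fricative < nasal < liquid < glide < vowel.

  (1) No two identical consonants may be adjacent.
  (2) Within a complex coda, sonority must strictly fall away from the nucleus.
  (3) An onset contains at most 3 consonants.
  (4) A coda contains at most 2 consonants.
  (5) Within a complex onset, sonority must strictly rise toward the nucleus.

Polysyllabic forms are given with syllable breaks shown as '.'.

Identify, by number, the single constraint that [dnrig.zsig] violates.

5

[dnrig.zsig]: syllable 2 onset /zs/: /z/ (fricative, 2) → /s/ (fricative, 2) does not rise.
This is a violation of constraint 5: "Within a complex onset, sonority must strictly rise toward the nucleus."
The remaining constraints (1, 2, 3, 4) are satisfied.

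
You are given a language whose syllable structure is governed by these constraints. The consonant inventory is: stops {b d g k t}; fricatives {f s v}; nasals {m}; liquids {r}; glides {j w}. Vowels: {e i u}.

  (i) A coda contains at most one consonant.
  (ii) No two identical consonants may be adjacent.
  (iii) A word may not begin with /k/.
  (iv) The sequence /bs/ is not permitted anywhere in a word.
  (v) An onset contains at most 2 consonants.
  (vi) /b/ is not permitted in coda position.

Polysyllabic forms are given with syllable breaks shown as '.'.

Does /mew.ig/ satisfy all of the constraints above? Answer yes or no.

yes

/mew.ig/ — σ1 onset /m/, coda /w/ ok; σ2 onset /∅/, coda /g/ ok → phonotactically legal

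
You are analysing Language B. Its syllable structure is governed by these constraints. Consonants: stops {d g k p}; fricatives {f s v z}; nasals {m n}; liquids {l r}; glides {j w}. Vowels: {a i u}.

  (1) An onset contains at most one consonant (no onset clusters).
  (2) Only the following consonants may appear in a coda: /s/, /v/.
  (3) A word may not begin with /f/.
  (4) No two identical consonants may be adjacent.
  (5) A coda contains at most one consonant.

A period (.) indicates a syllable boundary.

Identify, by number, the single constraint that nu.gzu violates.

1

nu.gzu: syllable 2 onset /gz/ has 2 consonants (> 1).
This is a violation of constraint 1: "An onset contains at most one consonant (no onset clusters)."
The remaining constraints (2, 3, 4, 5) are satisfied.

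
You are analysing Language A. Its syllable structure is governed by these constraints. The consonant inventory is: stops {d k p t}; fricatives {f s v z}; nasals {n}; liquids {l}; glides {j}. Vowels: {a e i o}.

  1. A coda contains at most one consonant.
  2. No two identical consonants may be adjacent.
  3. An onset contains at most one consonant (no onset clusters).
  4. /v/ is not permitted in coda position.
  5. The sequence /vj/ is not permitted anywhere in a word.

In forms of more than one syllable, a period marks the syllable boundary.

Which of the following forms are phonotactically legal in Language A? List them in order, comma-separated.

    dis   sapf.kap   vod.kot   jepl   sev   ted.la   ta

dis — σ1 onset /d/, coda /s/ ok → phonotactically legal
sapf.kap — violates constraint 1: syllable 1 coda /pf/ has 2 consonants (> 1) → phonotactically illegal
vod.kot — σ1 onset /v/, coda /d/ ok; σ2 onset /k/, coda /t/ ok → phonotactically legal
jepl — violates constraint 1: syllable 1 coda /pl/ has 2 consonants (> 1) → phonotactically illegal
sev — violates constraint 4: syllable 1 coda contains /v/ → phonotactically illegal
ted.la — σ1 onset /t/, coda /d/ ok; σ2 onset /l/, coda /∅/ ok → phonotactically legal
ta — σ1 onset /t/, coda /∅/ ok → phonotactically legal

dis, vod.kot, ted.la, ta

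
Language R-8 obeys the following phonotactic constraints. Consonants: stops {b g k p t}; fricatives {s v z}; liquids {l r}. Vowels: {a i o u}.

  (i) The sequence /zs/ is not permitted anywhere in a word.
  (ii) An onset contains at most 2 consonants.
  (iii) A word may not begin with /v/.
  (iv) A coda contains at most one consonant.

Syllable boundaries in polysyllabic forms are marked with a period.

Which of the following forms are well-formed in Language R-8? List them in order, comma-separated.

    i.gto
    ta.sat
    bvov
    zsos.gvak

i.gto, ta.sat, bvov

i.gto — σ1 onset /∅/, coda /∅/ ok; σ2 onset /gt/ (2C), coda /∅/ ok → well-formed
ta.sat — σ1 onset /t/, coda /∅/ ok; σ2 onset /s/, coda /t/ ok → well-formed
bvov — σ1 onset /bv/ (2C), coda /v/ ok → well-formed
zsos.gvak — violates constraint (i): contains banned sequence /zs/ → ill-formed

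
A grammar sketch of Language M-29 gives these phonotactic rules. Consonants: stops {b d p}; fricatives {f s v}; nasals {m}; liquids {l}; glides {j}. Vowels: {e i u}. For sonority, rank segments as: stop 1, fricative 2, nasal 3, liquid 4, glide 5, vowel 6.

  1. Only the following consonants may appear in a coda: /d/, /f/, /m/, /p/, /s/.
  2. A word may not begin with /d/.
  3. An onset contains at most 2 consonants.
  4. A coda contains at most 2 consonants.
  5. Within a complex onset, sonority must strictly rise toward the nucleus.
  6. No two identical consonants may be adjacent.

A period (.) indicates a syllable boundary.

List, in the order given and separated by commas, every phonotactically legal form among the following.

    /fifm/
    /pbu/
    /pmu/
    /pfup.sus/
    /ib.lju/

/fifm/ — σ1 onset /f/, coda /fm/ (2C) ok → phonotactically legal
/pbu/ — violates constraint 5: syllable 1 onset /pb/: /p/ (stop, 1) → /b/ (stop, 1) does not rise → phonotactically illegal
/pmu/ — σ1 onset /pm/ (1→3 rises), coda /∅/ ok → phonotactically legal
/pfup.sus/ — σ1 onset /pf/ (1→2 rises), coda /p/ ok; σ2 onset /s/, coda /s/ ok → phonotactically legal
/ib.lju/ — violates constraint 1: syllable 1 coda contains /b/, which is not a licensed coda consonant → phonotactically illegal

/fifm/, /pmu/, /pfup.sus/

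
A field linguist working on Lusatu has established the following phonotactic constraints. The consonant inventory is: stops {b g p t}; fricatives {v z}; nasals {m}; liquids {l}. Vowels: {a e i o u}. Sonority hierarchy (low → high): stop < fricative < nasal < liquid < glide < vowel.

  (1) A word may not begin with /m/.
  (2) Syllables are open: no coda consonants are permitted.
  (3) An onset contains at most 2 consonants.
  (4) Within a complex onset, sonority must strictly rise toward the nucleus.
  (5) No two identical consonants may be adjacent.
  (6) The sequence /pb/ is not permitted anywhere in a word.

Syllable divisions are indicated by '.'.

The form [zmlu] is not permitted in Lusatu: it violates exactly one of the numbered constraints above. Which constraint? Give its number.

[zmlu]: syllable 1 onset /zml/ has 3 consonants (> 2).
This is a violation of constraint 3: "An onset contains at most 2 consonants."
The remaining constraints (1, 2, 4, 5, 6) are satisfied.

3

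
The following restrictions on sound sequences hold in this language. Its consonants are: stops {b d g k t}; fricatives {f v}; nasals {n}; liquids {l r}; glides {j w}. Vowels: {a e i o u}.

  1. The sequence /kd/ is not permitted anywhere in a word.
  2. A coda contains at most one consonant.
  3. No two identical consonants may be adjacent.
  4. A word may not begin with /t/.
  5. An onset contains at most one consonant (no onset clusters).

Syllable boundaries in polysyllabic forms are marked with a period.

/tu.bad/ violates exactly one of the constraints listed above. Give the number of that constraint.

/tu.bad/: word begins with /t/.
This is a violation of constraint 4: "A word may not begin with /t/."
The remaining constraints (1, 2, 3, 5) are satisfied.

4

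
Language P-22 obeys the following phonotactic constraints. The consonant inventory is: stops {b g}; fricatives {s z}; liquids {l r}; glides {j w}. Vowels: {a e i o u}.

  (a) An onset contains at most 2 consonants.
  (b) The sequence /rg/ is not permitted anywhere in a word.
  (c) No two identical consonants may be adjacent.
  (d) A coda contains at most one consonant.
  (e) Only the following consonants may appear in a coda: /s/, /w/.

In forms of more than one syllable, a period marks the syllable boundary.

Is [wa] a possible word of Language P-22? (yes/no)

[wa] — σ1 onset /w/, coda /∅/ ok → permitted

yes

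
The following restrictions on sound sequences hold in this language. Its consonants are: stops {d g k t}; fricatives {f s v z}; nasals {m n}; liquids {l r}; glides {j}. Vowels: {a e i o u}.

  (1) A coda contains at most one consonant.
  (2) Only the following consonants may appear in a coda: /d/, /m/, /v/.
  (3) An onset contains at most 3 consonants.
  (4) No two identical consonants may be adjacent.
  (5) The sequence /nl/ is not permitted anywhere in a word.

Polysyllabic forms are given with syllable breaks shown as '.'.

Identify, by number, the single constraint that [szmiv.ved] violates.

4

[szmiv.ved]: adjacent identical consonants /vv/.
This is a violation of constraint 4: "No two identical consonants may be adjacent."
The remaining constraints (1, 2, 3, 5) are satisfied.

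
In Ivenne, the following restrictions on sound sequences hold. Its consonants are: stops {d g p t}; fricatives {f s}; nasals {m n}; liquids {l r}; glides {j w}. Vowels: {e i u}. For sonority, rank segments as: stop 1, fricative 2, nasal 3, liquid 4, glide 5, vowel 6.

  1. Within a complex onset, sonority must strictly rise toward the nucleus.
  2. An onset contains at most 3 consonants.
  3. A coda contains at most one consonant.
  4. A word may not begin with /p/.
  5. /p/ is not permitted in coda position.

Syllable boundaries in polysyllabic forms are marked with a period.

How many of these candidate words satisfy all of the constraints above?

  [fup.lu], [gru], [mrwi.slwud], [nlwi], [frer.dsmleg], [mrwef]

[fup.lu] — violates constraint 5: syllable 1 coda contains /p/ → not permitted
[gru] — σ1 onset /gr/ (1→4 rises), coda /∅/ ok → permitted
[mrwi.slwud] — σ1 onset /mrw/ (3→4→5 rises), coda /∅/ ok; σ2 onset /slw/ (2→4→5 rises), coda /d/ ok → permitted
[nlwi] — σ1 onset /nlw/ (3→4→5 rises), coda /∅/ ok → permitted
[frer.dsmleg] — violates constraint 2: syllable 2 onset /dsml/ has 4 consonants (> 3) → not permitted
[mrwef] — σ1 onset /mrw/ (3→4→5 rises), coda /f/ ok → permitted
Permitted: [gru], [mrwi.slwud], [nlwi], [mrwef] → 4.

4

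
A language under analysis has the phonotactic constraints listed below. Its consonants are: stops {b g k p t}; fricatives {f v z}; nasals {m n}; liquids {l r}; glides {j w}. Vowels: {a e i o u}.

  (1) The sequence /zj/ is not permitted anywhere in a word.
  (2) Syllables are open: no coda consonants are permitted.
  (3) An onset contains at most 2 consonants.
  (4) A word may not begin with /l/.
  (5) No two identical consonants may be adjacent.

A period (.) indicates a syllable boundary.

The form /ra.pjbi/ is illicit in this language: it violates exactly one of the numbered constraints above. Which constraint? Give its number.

3

/ra.pjbi/: syllable 2 onset /pjb/ has 3 consonants (> 2).
This is a violation of constraint 3: "An onset contains at most 2 consonants."
The remaining constraints (1, 2, 4, 5) are satisfied.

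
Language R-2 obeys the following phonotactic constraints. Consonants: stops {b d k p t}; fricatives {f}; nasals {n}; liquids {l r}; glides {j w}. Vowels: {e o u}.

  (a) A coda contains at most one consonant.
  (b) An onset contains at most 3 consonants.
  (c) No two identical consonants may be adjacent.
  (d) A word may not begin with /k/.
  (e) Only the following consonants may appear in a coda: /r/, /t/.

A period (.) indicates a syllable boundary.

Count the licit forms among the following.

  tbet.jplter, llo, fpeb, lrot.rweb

0

tbet.jplter — violates constraint (b): syllable 2 onset /jplt/ has 4 consonants (> 3) → illicit
llo — violates constraint (c): adjacent identical consonants /ll/ → illicit
fpeb — violates constraint (e): syllable 1 coda contains /b/, which is not a licensed coda consonant → illicit
lrot.rweb — violates constraint (e): syllable 2 coda contains /b/, which is not a licensed coda consonant → illicit
No form is licit → 0.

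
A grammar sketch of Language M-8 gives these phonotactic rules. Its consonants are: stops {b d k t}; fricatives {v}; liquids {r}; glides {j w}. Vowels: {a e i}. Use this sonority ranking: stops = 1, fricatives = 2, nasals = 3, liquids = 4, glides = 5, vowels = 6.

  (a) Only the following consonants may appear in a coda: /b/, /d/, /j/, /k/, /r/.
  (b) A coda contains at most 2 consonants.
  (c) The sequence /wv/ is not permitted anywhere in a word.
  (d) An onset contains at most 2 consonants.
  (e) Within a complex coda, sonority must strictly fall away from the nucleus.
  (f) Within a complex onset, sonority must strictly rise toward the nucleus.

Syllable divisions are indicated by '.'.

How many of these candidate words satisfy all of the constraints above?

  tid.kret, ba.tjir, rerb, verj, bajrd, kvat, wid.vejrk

tid.kret — violates constraint (a): syllable 2 coda contains /t/, which is not a licensed coda consonant → phonotactically illegal
ba.tjir — σ1 onset /b/, coda /∅/ ok; σ2 onset /tj/ (1→5 rises), coda /r/ ok → phonotactically legal
rerb — σ1 onset /r/, coda /rb/ (4→1 falls) ok → phonotactically legal
verj — violates constraint (e): syllable 1 coda /rj/: /r/ (liquid, 4) → /j/ (glide, 5) does not fall → phonotactically illegal
bajrd — violates constraint (b): syllable 1 coda /jrd/ has 3 consonants (> 2) → phonotactically illegal
kvat — violates constraint (a): syllable 1 coda contains /t/, which is not a licensed coda consonant → phonotactically illegal
wid.vejrk — violates constraint (b): syllable 2 coda /jrk/ has 3 consonants (> 2) → phonotactically illegal
Phonotactically legal: ba.tjir, rerb → 2.

2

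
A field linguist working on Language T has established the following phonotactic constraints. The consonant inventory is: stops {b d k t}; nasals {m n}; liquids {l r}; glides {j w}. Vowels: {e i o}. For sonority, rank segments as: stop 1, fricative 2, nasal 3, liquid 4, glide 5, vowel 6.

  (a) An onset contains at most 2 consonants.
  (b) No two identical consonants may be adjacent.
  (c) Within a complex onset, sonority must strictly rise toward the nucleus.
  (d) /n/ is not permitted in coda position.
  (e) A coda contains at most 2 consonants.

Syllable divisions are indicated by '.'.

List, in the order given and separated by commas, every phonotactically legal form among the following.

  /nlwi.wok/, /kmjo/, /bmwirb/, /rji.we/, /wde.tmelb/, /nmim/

/nlwi.wok/ — violates constraint (a): syllable 1 onset /nlw/ has 3 consonants (> 2) → phonotactically illegal
/kmjo/ — violates constraint (a): syllable 1 onset /kmj/ has 3 consonants (> 2) → phonotactically illegal
/bmwirb/ — violates constraint (a): syllable 1 onset /bmw/ has 3 consonants (> 2) → phonotactically illegal
/rji.we/ — σ1 onset /rj/ (4→5 rises), coda /∅/ ok; σ2 onset /w/, coda /∅/ ok → phonotactically legal
/wde.tmelb/ — violates constraint (c): syllable 1 onset /wd/: /w/ (glide, 5) → /d/ (stop, 1) does not rise → phonotactically illegal
/nmim/ — violates constraint (c): syllable 1 onset /nm/: /n/ (nasal, 3) → /m/ (nasal, 3) does not rise → phonotactically illegal

/rji.we/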